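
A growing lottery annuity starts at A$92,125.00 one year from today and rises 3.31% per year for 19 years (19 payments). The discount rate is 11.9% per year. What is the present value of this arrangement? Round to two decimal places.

Periodic rate r = 0.119 per year.
Growing ordinary annuity: PV = PMT₁ × [1 − ((1+g)/(1+r))^n] / (r − g) = 92,125 × [1 − ((1+0.0331)/(1+r))^19] / (r − 0.0331) = A$837,332.83.

A$837,332.83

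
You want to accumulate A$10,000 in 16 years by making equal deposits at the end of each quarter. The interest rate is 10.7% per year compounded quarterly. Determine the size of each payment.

Level ordinary annuity; solve FV = PMT × [((1+r)^n − 1)/r] for PMT.
Periodic rate r = 0.107/4 per quarter; n is counted in quarters.
With n = 64: PMT = 10,000 / ([((1+r)^n − 1)/r]) = A$60.56

A$60.56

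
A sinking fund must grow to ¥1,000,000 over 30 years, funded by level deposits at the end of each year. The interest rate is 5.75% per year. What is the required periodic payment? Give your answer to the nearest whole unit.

Level ordinary annuity; solve FV = PMT × [((1+r)^n − 1)/r] for PMT.
Periodic rate r = 0.0575 per year.
With n = 30: PMT = 1,000,000 / ([((1+r)^n − 1)/r]) = ¥13,216

¥13,216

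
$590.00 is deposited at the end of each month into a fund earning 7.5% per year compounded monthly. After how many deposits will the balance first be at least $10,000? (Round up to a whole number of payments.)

17 payments

Periodic rate r = 0.075/12 per month; n is counted in months.
Ordinary annuity FV: 10,000 = 590 × [((1+r)^n − 1)/r].
(1+r)^n = 1 + 10,000 × r / 590, so n = ln(1 + 10,000·r/590) / ln(1+r) = 16.16.
Round up to a whole number of payments: n = 17.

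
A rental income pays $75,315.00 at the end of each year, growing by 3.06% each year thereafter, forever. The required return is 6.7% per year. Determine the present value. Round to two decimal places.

Periodic rate r = 0.067 per year.
Growing perpetuity (Gordon): PV = PMT₁ / (r − g) = 75,315 / (r − 0.0306) = $2,069,093.41.

$2,069,093.41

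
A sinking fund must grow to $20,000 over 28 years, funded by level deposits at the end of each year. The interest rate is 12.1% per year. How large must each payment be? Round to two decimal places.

Level ordinary annuity; solve FV = PMT × [((1+r)^n − 1)/r] for PMT.
Periodic rate r = 0.121 per year.
With n = 28: PMT = 20,000 / ([((1+r)^n − 1)/r]) = $103.03

$103.03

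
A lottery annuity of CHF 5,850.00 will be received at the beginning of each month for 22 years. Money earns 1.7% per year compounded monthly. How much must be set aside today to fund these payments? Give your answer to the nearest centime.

CHF 1,289,544.08

This is an annuity due: 264 payments of CHF 5,850.00 at the beginning of each month.
Periodic rate r = 0.017/12 per month; n is counted in months.
PV = PMT × [(1 − (1+r)^−n)/r] × (1+r) = 5,850 × [1 − (1+r)^−264] / r × (1+r) = CHF 1,289,544.08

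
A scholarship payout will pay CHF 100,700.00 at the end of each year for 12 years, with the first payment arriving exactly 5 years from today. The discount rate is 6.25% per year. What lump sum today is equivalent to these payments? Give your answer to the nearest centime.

Ordinary annuity of 12 payments, first payment at period 5.
Periodic rate r = 0.0625 per year.
The ordinary-annuity PV formula values the stream one period before the first payment (period 4); discount that back 4 periods:
PV₀ = 100,700 × [1 − (1+r)^−12] / r × (1+r)^−4 = CHF 653,469.86

CHF 653,469.86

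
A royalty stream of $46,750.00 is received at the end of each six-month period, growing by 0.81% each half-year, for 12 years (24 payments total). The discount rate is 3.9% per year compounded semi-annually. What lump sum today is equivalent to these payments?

Periodic rate r = 0.039/2 per half-year; n is counted in half-years.
Growing ordinary annuity: PV = PMT₁ × [1 − ((1+g)/(1+r))^n] / (r − g) = 46,750 × [1 − ((1+0.0081)/(1+r))^24] / (r − 0.0081) = $969,971.44.

$969,971.44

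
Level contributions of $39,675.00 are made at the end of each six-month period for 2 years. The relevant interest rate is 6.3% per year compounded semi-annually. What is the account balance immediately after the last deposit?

This is an ordinary annuity: 4 deposits of $39,675.00 at the end of each six-month period.
Periodic rate r = 0.063/2 per half-year; n is counted in half-years.
FV = PMT × [((1+r)^n − 1)/r] = 39,675 × [(1+r)^4 − 1] / r = $166,357.29

$166,357.29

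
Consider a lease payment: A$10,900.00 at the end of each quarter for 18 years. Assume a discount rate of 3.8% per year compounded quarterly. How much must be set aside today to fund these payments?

A$566,540.32

This is an ordinary annuity: 72 payments of A$10,900.00 at the end of each quarter.
Periodic rate r = 0.038/4 per quarter; n is counted in quarters.
PV = PMT × [(1 − (1+r)^−n)/r] = 10,900 × [1 − (1+r)^−72] / r = A$566,540.32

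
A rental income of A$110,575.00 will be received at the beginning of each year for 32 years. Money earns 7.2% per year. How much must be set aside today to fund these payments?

A$1,468,393.76

This is an annuity due: 32 payments of A$110,575.00 at the beginning of each year.
Periodic rate r = 0.072 per year.
PV = PMT × [(1 − (1+r)^−n)/r] × (1+r) = 110,575 × [1 − (1+r)^−32] / r × (1+r) = A$1,468,393.76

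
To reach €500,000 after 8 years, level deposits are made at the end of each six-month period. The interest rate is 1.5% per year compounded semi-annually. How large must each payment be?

Level ordinary annuity; solve FV = PMT × [((1+r)^n − 1)/r] for PMT.
Periodic rate r = 0.015/2 per half-year; n is counted in half-years.
With n = 16: PMT = 500,000 / ([((1+r)^n − 1)/r]) = €29,529.39

€29,529.39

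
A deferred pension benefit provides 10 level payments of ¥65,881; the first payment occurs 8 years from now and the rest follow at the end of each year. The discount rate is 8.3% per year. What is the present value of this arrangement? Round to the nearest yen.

¥249,594

Ordinary annuity of 10 payments, first payment at period 8.
Periodic rate r = 0.083 per year.
The ordinary-annuity PV formula values the stream one period before the first payment (period 7); discount that back 7 periods:
PV₀ = 65,881 × [1 − (1+r)^−10] / r × (1+r)^−7 = ¥249,594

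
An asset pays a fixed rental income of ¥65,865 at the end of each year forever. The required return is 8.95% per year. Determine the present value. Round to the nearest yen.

Periodic rate r = 0.0895 per year.
Level perpetuity: PV = PMT / r = 65,865 / (0.0895) = ¥735,922.

¥735,922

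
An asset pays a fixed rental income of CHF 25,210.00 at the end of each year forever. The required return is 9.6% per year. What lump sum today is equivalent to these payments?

CHF 262,604.17

Periodic rate r = 0.096 per year.
Level perpetuity: PV = PMT / r = 25,210 / (0.096) = CHF 262,604.17.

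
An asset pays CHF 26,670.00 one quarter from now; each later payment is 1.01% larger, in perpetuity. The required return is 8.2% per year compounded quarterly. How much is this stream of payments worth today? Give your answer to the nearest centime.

CHF 2,564,423.08

Periodic rate r = 0.082/4 per quarter.
Growing perpetuity (Gordon): PV = PMT₁ / (r − g) = 26,670 / (r − 0.0101) = CHF 2,564,423.08.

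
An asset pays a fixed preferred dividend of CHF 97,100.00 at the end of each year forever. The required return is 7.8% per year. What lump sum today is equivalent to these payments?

Periodic rate r = 0.078 per year.
Level perpetuity: PV = PMT / r = 97,100 / (0.078) = CHF 1,244,871.79.

CHF 1,244,871.79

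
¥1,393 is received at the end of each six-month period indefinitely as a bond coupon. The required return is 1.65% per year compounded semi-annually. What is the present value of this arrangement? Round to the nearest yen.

¥168,848

Periodic rate r = 0.0165/2 per half-year.
Level perpetuity: PV = PMT / r = 1,393 / (0.0165/2) = ¥168,848.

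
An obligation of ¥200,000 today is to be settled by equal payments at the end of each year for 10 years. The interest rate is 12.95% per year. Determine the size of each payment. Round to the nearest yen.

Level ordinary annuity; solve PV = PMT × [(1 − (1+r)^−n)/r] for PMT.
Periodic rate r = 0.1295 per year.
With n = 10: PMT = 200,000 / ([(1 − (1+r)^−n)/r]) = ¥36,784

¥36,784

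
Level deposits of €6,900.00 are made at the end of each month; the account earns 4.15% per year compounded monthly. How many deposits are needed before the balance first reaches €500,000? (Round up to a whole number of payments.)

65 payments

Periodic rate r = 0.0415/12 per month; n is counted in months.
Ordinary annuity FV: 500,000 = 6,900 × [((1+r)^n − 1)/r].
(1+r)^n = 1 + 500,000 × r / 6,900, so n = ln(1 + 500,000·r/6,900) / ln(1+r) = 64.77.
Round up to a whole number of payments: n = 65.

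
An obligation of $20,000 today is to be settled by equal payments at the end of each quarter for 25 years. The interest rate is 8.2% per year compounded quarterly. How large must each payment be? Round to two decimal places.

$472.04

Level ordinary annuity; solve PV = PMT × [(1 − (1+r)^−n)/r] for PMT.
Periodic rate r = 0.082/4 per quarter; n is counted in quarters.
With n = 100: PMT = 20,000 / ([(1 − (1+r)^−n)/r]) = $472.04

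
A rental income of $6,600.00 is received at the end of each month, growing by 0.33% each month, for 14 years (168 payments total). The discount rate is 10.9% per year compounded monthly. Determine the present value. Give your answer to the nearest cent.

$706,699.55

Periodic rate r = 0.109/12 per month; n is counted in months.
Growing ordinary annuity: PV = PMT₁ × [1 − ((1+g)/(1+r))^n] / (r − g) = 6,600 × [1 − ((1+0.0033)/(1+r))^168] / (r − 0.0033) = $706,699.55.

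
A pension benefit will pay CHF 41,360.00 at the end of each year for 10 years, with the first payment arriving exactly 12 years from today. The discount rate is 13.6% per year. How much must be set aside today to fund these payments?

Ordinary annuity of 10 payments, first payment at period 12.
Periodic rate r = 0.136 per year.
The ordinary-annuity PV formula values the stream one period before the first payment (period 11); discount that back 11 periods:
PV₀ = 41,360 × [1 − (1+r)^−10] / r × (1+r)^−11 = CHF 53,898.66

CHF 53,898.66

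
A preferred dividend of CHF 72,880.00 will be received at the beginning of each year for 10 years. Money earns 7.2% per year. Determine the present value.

CHF 543,696.55

This is an annuity due: 10 payments of CHF 72,880.00 at the beginning of each year.
Periodic rate r = 0.072 per year.
PV = PMT × [(1 − (1+r)^−n)/r] × (1+r) = 72,880 × [1 − (1+r)^−10] / r × (1+r) = CHF 543,696.55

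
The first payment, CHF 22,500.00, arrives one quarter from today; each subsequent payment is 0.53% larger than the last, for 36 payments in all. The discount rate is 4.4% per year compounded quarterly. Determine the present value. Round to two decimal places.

CHF 726,962.38

Periodic rate r = 0.044/4 per quarter; n is counted in quarters.
Growing ordinary annuity: PV = PMT₁ × [1 − ((1+g)/(1+r))^n] / (r − g) = 22,500 × [1 − ((1+0.0053)/(1+r))^36] / (r − 0.0053) = CHF 726,962.38.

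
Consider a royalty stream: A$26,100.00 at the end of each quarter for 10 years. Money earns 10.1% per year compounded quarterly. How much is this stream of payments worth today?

This is an ordinary annuity: 40 payments of A$26,100.00 at the end of each quarter.
Periodic rate r = 0.101/4 per quarter; n is counted in quarters.
PV = PMT × [(1 − (1+r)^−n)/r] = 26,100 × [1 − (1+r)^−40] / r = A$652,432.54

A$652,432.54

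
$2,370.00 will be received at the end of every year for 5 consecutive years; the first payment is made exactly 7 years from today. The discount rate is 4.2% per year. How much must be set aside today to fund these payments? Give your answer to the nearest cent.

Ordinary annuity of 5 payments, first payment at period 7.
Periodic rate r = 0.042 per year.
The ordinary-annuity PV formula values the stream one period before the first payment (period 6); discount that back 6 periods:
PV₀ = 2,370 × [1 − (1+r)^−5] / r × (1+r)^−6 = $8,196.79

$8,196.79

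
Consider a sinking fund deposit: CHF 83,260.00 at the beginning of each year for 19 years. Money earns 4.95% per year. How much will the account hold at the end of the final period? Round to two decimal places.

This is an annuity due: 19 deposits of CHF 83,260.00 at the beginning of each year.
Periodic rate r = 0.0495 per year.
FV = PMT × [((1+r)^n − 1)/r] × (1+r) = 83,260 × [(1+r)^19 − 1] / r × (1+r) = CHF 2,655,308.06

CHF 2,655,308.06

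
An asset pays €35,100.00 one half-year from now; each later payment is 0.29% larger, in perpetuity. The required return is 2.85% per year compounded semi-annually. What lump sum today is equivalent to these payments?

Periodic rate r = 0.0285/2 per half-year.
Growing perpetuity (Gordon): PV = PMT₁ / (r − g) = 35,100 / (r − 0.0029) = €3,092,511.01.

€3,092,511.01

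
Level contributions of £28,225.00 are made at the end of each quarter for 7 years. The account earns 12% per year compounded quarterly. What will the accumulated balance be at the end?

This is an ordinary annuity: 28 deposits of £28,225.00 at the end of each quarter.
Periodic rate r = 0.12/4 per quarter; n is counted in quarters.
FV = PMT × [((1+r)^n − 1)/r] = 28,225 × [(1+r)^28 − 1] / r = £1,211,725.29

£1,211,725.29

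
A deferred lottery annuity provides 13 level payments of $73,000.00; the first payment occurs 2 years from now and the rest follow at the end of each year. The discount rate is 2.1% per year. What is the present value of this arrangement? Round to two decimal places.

$806,069.55

Ordinary annuity of 13 payments, first payment at period 2.
Periodic rate r = 0.021 per year.
The ordinary-annuity PV formula values the stream one period before the first payment (period 1); discount that back 1 periods:
PV₀ = 73,000 × [1 − (1+r)^−13] / r × (1+r)^−1 = $806,069.55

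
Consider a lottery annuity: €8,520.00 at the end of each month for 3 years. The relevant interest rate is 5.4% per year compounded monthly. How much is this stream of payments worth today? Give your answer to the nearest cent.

€282,579.39

This is an ordinary annuity: 36 payments of €8,520.00 at the end of each month.
Periodic rate r = 0.054/12 per month; n is counted in months.
PV = PMT × [(1 − (1+r)^−n)/r] = 8,520 × [1 − (1+r)^−36] / r = €282,579.39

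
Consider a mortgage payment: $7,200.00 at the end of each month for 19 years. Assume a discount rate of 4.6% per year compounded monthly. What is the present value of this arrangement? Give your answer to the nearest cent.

$1,093,191.21

This is an ordinary annuity: 228 payments of $7,200.00 at the end of each month.
Periodic rate r = 0.046/12 per month; n is counted in months.
PV = PMT × [(1 − (1+r)^−n)/r] = 7,200 × [1 − (1+r)^−228] / r = $1,093,191.21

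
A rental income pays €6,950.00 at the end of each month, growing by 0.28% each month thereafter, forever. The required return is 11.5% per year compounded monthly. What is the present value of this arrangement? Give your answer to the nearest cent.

Periodic rate r = 0.115/12 per month.
Growing perpetuity (Gordon): PV = PMT₁ / (r − g) = 6,950 / (r − 0.0028) = €1,024,570.02.

€1,024,570.02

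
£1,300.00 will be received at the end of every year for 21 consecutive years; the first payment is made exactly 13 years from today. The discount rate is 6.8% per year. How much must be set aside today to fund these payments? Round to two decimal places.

Ordinary annuity of 21 payments, first payment at period 13.
Periodic rate r = 0.068 per year.
The ordinary-annuity PV formula values the stream one period before the first payment (period 12); discount that back 12 periods:
PV₀ = 1,300 × [1 − (1+r)^−21] / r × (1+r)^−12 = £6,500.56

£6,500.56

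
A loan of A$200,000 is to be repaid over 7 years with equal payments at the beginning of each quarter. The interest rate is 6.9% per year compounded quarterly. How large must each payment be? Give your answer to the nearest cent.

Level annuity due; solve PV = PMT × [(1 − (1+r)^−n)/r] × (1+r) for PMT.
Periodic rate r = 0.069/4 per quarter; n is counted in quarters.
With n = 28: PMT = 200,000 / ([(1 − (1+r)^−n)/r] × (1+r)) = A$8,912.70

A$8,912.70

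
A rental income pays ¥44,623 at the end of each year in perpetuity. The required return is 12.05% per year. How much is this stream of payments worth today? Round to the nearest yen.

¥370,315

Periodic rate r = 0.1205 per year.
Level perpetuity: PV = PMT / r = 44,623 / (0.1205) = ¥370,315.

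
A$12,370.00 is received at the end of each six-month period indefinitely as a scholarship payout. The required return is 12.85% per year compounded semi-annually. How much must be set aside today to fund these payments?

A$192,529.18

Periodic rate r = 0.1285/2 per half-year.
Level perpetuity: PV = PMT / r = 12,370 / (0.1285/2) = A$192,529.18.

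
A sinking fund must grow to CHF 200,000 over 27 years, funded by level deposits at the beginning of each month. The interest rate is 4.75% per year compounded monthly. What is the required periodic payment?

Level annuity due; solve FV = PMT × [((1+r)^n − 1)/r] × (1+r) for PMT.
Periodic rate r = 0.0475/12 per month; n is counted in months.
With n = 324: PMT = 200,000 / ([((1+r)^n − 1)/r] × (1+r)) = CHF 303.69

CHF 303.69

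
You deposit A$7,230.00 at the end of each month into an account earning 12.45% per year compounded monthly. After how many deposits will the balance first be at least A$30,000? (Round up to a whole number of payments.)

5 payments

Periodic rate r = 0.1245/12 per month; n is counted in months.
Ordinary annuity FV: 30,000 = 7,230 × [((1+r)^n − 1)/r].
(1+r)^n = 1 + 30,000 × r / 7,230, so n = ln(1 + 30,000·r/7,230) / ln(1+r) = 4.08.
Round up to a whole number of payments: n = 5.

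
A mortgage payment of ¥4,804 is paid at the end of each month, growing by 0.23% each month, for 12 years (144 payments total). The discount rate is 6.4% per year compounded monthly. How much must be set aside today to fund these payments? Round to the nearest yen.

¥558,783

Periodic rate r = 0.064/12 per month; n is counted in months.
Growing ordinary annuity: PV = PMT₁ × [1 − ((1+g)/(1+r))^n] / (r − g) = 4,804 × [1 − ((1+0.0023)/(1+r))^144] / (r − 0.0023) = ¥558,783.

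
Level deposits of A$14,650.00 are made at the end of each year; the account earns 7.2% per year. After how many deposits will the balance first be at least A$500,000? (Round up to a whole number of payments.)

Periodic rate r = 0.072 per year.
Ordinary annuity FV: 500,000 = 14,650 × [((1+r)^n − 1)/r].
(1+r)^n = 1 + 500,000 × r / 14,650, so n = ln(1 + 500,000·r/14,650) / ln(1+r) = 17.84.
Round up to a whole number of payments: n = 18.

18 payments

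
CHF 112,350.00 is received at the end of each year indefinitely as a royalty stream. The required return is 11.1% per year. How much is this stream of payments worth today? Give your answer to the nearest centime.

Periodic rate r = 0.111 per year.
Level perpetuity: PV = PMT / r = 112,350 / (0.111) = CHF 1,012,162.16.

CHF 1,012,162.16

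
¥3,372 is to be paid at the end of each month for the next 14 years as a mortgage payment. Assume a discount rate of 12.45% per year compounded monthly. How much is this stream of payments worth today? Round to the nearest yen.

This is an ordinary annuity: 168 payments of ¥3,372 at the end of each month.
Periodic rate r = 0.1245/12 per month; n is counted in months.
PV = PMT × [(1 − (1+r)^−n)/r] = 3,372 × [1 − (1+r)^−168] / r = ¥267,624

¥267,624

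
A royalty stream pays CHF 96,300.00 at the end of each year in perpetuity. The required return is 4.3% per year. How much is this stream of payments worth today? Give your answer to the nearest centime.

Periodic rate r = 0.043 per year.
Level perpetuity: PV = PMT / r = 96,300 / (0.043) = CHF 2,239,534.88.

CHF 2,239,534.88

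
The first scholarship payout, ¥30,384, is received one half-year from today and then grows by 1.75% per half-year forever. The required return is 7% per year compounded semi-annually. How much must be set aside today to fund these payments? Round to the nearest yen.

Periodic rate r = 0.07/2 per half-year.
Growing perpetuity (Gordon): PV = PMT₁ / (r − g) = 30,384 / (r − 0.0175) = ¥1,736,229.

¥1,736,229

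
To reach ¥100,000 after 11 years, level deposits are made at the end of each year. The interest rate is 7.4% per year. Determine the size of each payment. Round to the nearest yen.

¥6,203

Level ordinary annuity; solve FV = PMT × [((1+r)^n − 1)/r] for PMT.
Periodic rate r = 0.074 per year.
With n = 11: PMT = 100,000 / ([((1+r)^n − 1)/r]) = ¥6,203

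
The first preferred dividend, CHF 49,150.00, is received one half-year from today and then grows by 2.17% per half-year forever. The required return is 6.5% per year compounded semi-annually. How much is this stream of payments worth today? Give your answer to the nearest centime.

Periodic rate r = 0.065/2 per half-year.
Growing perpetuity (Gordon): PV = PMT₁ / (r − g) = 49,150 / (r − 0.0217) = CHF 4,550,925.93.

CHF 4,550,925.93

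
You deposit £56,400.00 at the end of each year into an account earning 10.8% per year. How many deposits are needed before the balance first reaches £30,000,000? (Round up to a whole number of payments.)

40 payments

Periodic rate r = 0.108 per year.
Ordinary annuity FV: 30,000,000 = 56,400 × [((1+r)^n − 1)/r].
(1+r)^n = 1 + 30,000,000 × r / 56,400, so n = ln(1 + 30,000,000·r/56,400) / ln(1+r) = 39.67.
Round up to a whole number of payments: n = 40.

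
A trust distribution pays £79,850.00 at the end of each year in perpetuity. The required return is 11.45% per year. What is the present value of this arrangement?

£697,379.91

Periodic rate r = 0.1145 per year.
Level perpetuity: PV = PMT / r = 79,850 / (0.1145) = £697,379.91.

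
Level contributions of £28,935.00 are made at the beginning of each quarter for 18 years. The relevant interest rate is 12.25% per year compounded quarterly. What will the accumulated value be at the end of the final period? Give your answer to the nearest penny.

£7,570,942.73

This is an annuity due: 72 deposits of £28,935.00 at the beginning of each quarter.
Periodic rate r = 0.1225/4 per quarter; n is counted in quarters.
FV = PMT × [((1+r)^n − 1)/r] × (1+r) = 28,935 × [(1+r)^72 − 1] / r × (1+r) = £7,570,942.73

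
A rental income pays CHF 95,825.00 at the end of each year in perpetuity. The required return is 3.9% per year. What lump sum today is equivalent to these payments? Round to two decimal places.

CHF 2,457,051.28

Periodic rate r = 0.039 per year.
Level perpetuity: PV = PMT / r = 95,825 / (0.039) = CHF 2,457,051.28.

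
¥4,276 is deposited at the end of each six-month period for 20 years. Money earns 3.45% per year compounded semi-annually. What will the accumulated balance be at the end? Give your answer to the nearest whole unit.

This is an ordinary annuity: 40 deposits of ¥4,276 at the end of each six-month period.
Periodic rate r = 0.0345/2 per half-year; n is counted in half-years.
FV = PMT × [((1+r)^n − 1)/r] = 4,276 × [(1+r)^40 − 1] / r = ¥243,427

¥243,427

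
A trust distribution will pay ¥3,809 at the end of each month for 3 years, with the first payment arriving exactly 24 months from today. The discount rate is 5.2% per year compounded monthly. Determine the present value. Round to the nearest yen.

Ordinary annuity of 36 payments, first payment at period 24.
Periodic rate r = 0.052/12 per month; n is counted in months.
The ordinary-annuity PV formula values the stream one period before the first payment (period 23); discount that back 23 periods:
PV₀ = 3,809 × [1 − (1+r)^−36] / r × (1+r)^−23 = ¥114,715

¥114,715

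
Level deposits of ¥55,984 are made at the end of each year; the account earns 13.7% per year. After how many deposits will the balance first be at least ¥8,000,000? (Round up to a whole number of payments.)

24 payments

Periodic rate r = 0.137 per year.
Ordinary annuity FV: 8,000,000 = 55,984 × [((1+r)^n − 1)/r].
(1+r)^n = 1 + 8,000,000 × r / 55,984, so n = ln(1 + 8,000,000·r/55,984) / ln(1+r) = 23.55.
Round up to a whole number of payments: n = 24.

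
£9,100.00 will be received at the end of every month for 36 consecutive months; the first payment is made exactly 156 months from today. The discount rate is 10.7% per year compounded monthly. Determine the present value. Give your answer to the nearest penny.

£70,517.20

Ordinary annuity of 36 payments, first payment at period 156.
Periodic rate r = 0.107/12 per month; n is counted in months.
The ordinary-annuity PV formula values the stream one period before the first payment (period 155); discount that back 155 periods:
PV₀ = 9,100 × [1 − (1+r)^−36] / r × (1+r)^−155 = £70,517.20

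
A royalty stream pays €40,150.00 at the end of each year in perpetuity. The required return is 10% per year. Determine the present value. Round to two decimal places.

€401,500.00

Periodic rate r = 0.1 per year.
Level perpetuity: PV = PMT / r = 40,150 / (0.1) = €401,500.00.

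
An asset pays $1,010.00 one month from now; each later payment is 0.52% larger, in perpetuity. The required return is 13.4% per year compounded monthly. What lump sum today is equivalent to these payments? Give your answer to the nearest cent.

$169,273.74

Periodic rate r = 0.134/12 per month.
Growing perpetuity (Gordon): PV = PMT₁ / (r − g) = 1,010 / (r − 0.0052) = $169,273.74.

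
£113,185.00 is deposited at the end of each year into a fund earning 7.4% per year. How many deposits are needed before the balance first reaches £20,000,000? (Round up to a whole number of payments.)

38 payments

Periodic rate r = 0.074 per year.
Ordinary annuity FV: 20,000,000 = 113,185 × [((1+r)^n − 1)/r].
(1+r)^n = 1 + 20,000,000 × r / 113,185, so n = ln(1 + 20,000,000·r/113,185) / ln(1+r) = 37.04.
Round up to a whole number of payments: n = 38.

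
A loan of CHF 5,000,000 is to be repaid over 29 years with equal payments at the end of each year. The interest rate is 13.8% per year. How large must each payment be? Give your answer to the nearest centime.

CHF 706,636.83

Level ordinary annuity; solve PV = PMT × [(1 − (1+r)^−n)/r] for PMT.
Periodic rate r = 0.138 per year.
With n = 29: PMT = 5,000,000 / ([(1 − (1+r)^−n)/r]) = CHF 706,636.83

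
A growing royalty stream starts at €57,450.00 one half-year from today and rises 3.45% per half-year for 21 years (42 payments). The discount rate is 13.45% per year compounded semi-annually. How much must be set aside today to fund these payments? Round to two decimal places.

Periodic rate r = 0.1345/2 per half-year; n is counted in half-years.
Growing ordinary annuity: PV = PMT₁ × [1 − ((1+g)/(1+r))^n] / (r − g) = 57,450 × [1 − ((1+0.0345)/(1+r))^42] / (r − 0.0345) = €1,280,414.19.

€1,280,414.19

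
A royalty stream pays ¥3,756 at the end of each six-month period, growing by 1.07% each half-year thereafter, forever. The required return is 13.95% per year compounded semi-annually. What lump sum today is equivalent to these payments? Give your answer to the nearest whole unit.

¥63,607

Periodic rate r = 0.1395/2 per half-year.
Growing perpetuity (Gordon): PV = PMT₁ / (r − g) = 3,756 / (r − 0.0107) = ¥63,607.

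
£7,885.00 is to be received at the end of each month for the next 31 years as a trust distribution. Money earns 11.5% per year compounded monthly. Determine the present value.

This is an ordinary annuity: 372 payments of £7,885.00 at the end of each month.
Periodic rate r = 0.115/12 per month; n is counted in months.
PV = PMT × [(1 − (1+r)^−n)/r] = 7,885 × [1 − (1+r)^−372] / r = £799,101.78

£799,101.78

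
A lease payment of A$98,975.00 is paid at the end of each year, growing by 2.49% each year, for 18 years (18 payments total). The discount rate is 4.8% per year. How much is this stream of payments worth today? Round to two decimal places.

A$1,415,983.65

Periodic rate r = 0.048 per year.
Growing ordinary annuity: PV = PMT₁ × [1 − ((1+g)/(1+r))^n] / (r − g) = 98,975 × [1 − ((1+0.0249)/(1+r))^18] / (r − 0.0249) = A$1,415,983.65.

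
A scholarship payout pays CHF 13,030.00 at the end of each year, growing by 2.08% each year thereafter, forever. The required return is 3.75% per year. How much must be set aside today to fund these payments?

CHF 780,239.52

Periodic rate r = 0.0375 per year.
Growing perpetuity (Gordon): PV = PMT₁ / (r − g) = 13,030 / (r − 0.0208) = CHF 780,239.52.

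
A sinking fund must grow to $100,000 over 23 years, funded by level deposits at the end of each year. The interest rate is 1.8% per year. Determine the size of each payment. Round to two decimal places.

Level ordinary annuity; solve FV = PMT × [((1+r)^n − 1)/r] for PMT.
Periodic rate r = 0.018 per year.
With n = 23: PMT = 100,000 / ([((1+r)^n − 1)/r]) = $3,548.22

$3,548.22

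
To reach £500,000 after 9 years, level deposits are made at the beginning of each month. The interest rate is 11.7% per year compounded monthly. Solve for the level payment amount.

£2,607.36

Level annuity due; solve FV = PMT × [((1+r)^n − 1)/r] × (1+r) for PMT.
Periodic rate r = 0.117/12 per month; n is counted in months.
With n = 108: PMT = 500,000 / ([((1+r)^n − 1)/r] × (1+r)) = £2,607.36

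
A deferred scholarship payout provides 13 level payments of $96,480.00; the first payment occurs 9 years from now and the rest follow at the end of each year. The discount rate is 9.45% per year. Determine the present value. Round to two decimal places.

Ordinary annuity of 13 payments, first payment at period 9.
Periodic rate r = 0.0945 per year.
The ordinary-annuity PV formula values the stream one period before the first payment (period 8); discount that back 8 periods:
PV₀ = 96,480 × [1 − (1+r)^−13] / r × (1+r)^−8 = $342,492.90

$342,492.90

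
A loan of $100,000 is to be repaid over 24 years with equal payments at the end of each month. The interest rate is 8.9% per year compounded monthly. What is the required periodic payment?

$841.90

Level ordinary annuity; solve PV = PMT × [(1 − (1+r)^−n)/r] for PMT.
Periodic rate r = 0.089/12 per month; n is counted in months.
With n = 288: PMT = 100,000 / ([(1 − (1+r)^−n)/r]) = $841.90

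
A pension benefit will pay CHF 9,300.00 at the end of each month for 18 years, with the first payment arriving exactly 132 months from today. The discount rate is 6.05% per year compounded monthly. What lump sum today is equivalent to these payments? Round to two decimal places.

CHF 632,409.45

Ordinary annuity of 216 payments, first payment at period 132.
Periodic rate r = 0.0605/12 per month; n is counted in months.
The ordinary-annuity PV formula values the stream one period before the first payment (period 131); discount that back 131 periods:
PV₀ = 9,300 × [1 − (1+r)^−216] / r × (1+r)^−131 = CHF 632,409.45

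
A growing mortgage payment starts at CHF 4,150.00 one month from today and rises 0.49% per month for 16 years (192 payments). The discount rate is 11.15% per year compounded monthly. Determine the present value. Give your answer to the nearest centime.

Periodic rate r = 0.1115/12 per month; n is counted in months.
Growing ordinary annuity: PV = PMT₁ × [1 − ((1+g)/(1+r))^n] / (r − g) = 4,150 × [1 − ((1+0.0049)/(1+r))^192] / (r − 0.0049) = CHF 535,898.17.

CHF 535,898.17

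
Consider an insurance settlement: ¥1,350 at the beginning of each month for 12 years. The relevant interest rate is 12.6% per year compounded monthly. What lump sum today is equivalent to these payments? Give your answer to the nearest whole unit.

This is an annuity due: 144 payments of ¥1,350 at the beginning of each month.
Periodic rate r = 0.126/12 per month; n is counted in months.
PV = PMT × [(1 − (1+r)^−n)/r] × (1+r) = 1,350 × [1 − (1+r)^−144] / r × (1+r) = ¥101,051

¥101,051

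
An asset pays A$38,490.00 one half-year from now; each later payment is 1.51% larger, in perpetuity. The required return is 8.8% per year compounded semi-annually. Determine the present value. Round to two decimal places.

A$1,331,833.91

Periodic rate r = 0.088/2 per half-year.
Growing perpetuity (Gordon): PV = PMT₁ / (r − g) = 38,490 / (r − 0.0151) = A$1,331,833.91.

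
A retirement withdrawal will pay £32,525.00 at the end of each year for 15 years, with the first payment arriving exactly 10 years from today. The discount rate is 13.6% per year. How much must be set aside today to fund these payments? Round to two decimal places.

£64,695.71

Ordinary annuity of 15 payments, first payment at period 10.
Periodic rate r = 0.136 per year.
The ordinary-annuity PV formula values the stream one period before the first payment (period 9); discount that back 9 periods:
PV₀ = 32,525 × [1 − (1+r)^−15] / r × (1+r)^−9 = £64,695.71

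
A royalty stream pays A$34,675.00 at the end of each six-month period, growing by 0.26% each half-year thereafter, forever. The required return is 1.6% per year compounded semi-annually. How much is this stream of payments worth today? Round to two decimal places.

A$6,421,296.30

Periodic rate r = 0.016/2 per half-year.
Growing perpetuity (Gordon): PV = PMT₁ / (r − g) = 34,675 / (r − 0.0026) = A$6,421,296.30.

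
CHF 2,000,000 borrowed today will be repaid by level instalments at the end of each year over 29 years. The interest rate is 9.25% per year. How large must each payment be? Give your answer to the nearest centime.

CHF 200,405.96

Level ordinary annuity; solve PV = PMT × [(1 − (1+r)^−n)/r] for PMT.
Periodic rate r = 0.0925 per year.
With n = 29: PMT = 2,000,000 / ([(1 − (1+r)^−n)/r]) = CHF 200,405.96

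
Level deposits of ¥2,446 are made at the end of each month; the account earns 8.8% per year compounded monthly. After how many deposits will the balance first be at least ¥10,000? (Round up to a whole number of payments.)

5 payments

Periodic rate r = 0.088/12 per month; n is counted in months.
Ordinary annuity FV: 10,000 = 2,446 × [((1+r)^n − 1)/r].
(1+r)^n = 1 + 10,000 × r / 2,446, so n = ln(1 + 10,000·r/2,446) / ln(1+r) = 4.04.
Round up to a whole number of payments: n = 5.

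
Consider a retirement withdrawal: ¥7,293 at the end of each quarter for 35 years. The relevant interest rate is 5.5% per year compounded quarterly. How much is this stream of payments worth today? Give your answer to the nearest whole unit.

This is an ordinary annuity: 140 payments of ¥7,293 at the end of each quarter.
Periodic rate r = 0.055/4 per quarter; n is counted in quarters.
PV = PMT × [(1 − (1+r)^−n)/r] = 7,293 × [1 − (1+r)^−140] / r = ¥452,006

¥452,006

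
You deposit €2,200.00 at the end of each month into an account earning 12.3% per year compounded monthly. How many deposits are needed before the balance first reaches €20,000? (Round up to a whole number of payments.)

9 payments

Periodic rate r = 0.123/12 per month; n is counted in months.
Ordinary annuity FV: 20,000 = 2,200 × [((1+r)^n − 1)/r].
(1+r)^n = 1 + 20,000 × r / 2,200, so n = ln(1 + 20,000·r/2,200) / ln(1+r) = 8.74.
Round up to a whole number of payments: n = 9.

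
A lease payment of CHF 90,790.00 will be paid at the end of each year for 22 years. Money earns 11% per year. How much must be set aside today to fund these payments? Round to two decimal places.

This is an ordinary annuity: 22 payments of CHF 90,790.00 at the end of each year.
Periodic rate r = 0.11 per year.
PV = PMT × [(1 − (1+r)^−n)/r] = 90,790 × [1 − (1+r)^−22] / r = CHF 742,275.35

CHF 742,275.35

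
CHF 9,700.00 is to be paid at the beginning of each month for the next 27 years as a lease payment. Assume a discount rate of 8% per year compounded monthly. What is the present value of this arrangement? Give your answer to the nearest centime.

CHF 1,294,568.12

This is an annuity due: 324 payments of CHF 9,700.00 at the beginning of each month.
Periodic rate r = 0.08/12 per month; n is counted in months.
PV = PMT × [(1 − (1+r)^−n)/r] × (1+r) = 9,700 × [1 − (1+r)^−324] / r × (1+r) = CHF 1,294,568.12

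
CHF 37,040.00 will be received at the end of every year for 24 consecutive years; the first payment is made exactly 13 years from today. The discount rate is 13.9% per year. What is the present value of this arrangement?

Ordinary annuity of 24 payments, first payment at period 13.
Periodic rate r = 0.139 per year.
The ordinary-annuity PV formula values the stream one period before the first payment (period 12); discount that back 12 periods:
PV₀ = 37,040 × [1 − (1+r)^−24] / r × (1+r)^−12 = CHF 53,435.56

CHF 53,435.56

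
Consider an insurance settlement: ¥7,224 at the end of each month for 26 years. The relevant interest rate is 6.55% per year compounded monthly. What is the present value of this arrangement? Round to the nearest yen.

¥1,081,308

This is an ordinary annuity: 312 payments of ¥7,224 at the end of each month.
Periodic rate r = 0.0655/12 per month; n is counted in months.
PV = PMT × [(1 − (1+r)^−n)/r] = 7,224 × [1 − (1+r)^−312] / r = ¥1,081,308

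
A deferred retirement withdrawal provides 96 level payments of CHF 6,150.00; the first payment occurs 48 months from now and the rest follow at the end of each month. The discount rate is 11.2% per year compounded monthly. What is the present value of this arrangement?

Ordinary annuity of 96 payments, first payment at period 48.
Periodic rate r = 0.112/12 per month; n is counted in months.
The ordinary-annuity PV formula values the stream one period before the first payment (period 47); discount that back 47 periods:
PV₀ = 6,150 × [1 − (1+r)^−96] / r × (1+r)^−47 = CHF 251,268.32

CHF 251,268.32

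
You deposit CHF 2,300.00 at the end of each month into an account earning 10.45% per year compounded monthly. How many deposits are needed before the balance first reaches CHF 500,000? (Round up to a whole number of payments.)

Periodic rate r = 0.1045/12 per month; n is counted in months.
Ordinary annuity FV: 500,000 = 2,300 × [((1+r)^n − 1)/r].
(1+r)^n = 1 + 500,000 × r / 2,300, so n = ln(1 + 500,000·r/2,300) / ln(1+r) = 122.52.
Round up to a whole number of payments: n = 123.

123 payments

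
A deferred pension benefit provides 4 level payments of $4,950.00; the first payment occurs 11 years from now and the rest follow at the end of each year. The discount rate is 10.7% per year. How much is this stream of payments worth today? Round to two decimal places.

$5,592.69

Ordinary annuity of 4 payments, first payment at period 11.
Periodic rate r = 0.107 per year.
The ordinary-annuity PV formula values the stream one period before the first payment (period 10); discount that back 10 periods:
PV₀ = 4,950 × [1 − (1+r)^−4] / r × (1+r)^−10 = $5,592.69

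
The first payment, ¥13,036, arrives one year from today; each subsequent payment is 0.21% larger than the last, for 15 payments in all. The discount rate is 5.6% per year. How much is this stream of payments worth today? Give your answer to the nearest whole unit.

Periodic rate r = 0.056 per year.
Growing ordinary annuity: PV = PMT₁ × [1 − ((1+g)/(1+r))^n] / (r − g) = 13,036 × [1 − ((1+0.0021)/(1+r))^15] / (r − 0.0021) = ¥131,635.

¥131,635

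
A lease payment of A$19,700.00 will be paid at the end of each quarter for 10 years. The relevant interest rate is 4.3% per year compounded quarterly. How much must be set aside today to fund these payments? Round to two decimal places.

A$637,723.62

This is an ordinary annuity: 40 payments of A$19,700.00 at the end of each quarter.
Periodic rate r = 0.043/4 per quarter; n is counted in quarters.
PV = PMT × [(1 − (1+r)^−n)/r] = 19,700 × [1 − (1+r)^−40] / r = A$637,723.62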